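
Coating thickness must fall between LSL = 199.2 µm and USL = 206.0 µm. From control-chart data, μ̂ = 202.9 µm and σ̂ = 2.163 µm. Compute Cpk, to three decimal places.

0.478

Cpu = (USL − μ̂) / (3σ̂) = (206.0 − 202.9) / (3 × 2.163) = 0.4777; Cpl = (μ̂ − LSL) / (3σ̂) = (202.9 − 199.2) / (3 × 2.163) = 0.5702; Cpk = min(Cpu, Cpl) = 0.4777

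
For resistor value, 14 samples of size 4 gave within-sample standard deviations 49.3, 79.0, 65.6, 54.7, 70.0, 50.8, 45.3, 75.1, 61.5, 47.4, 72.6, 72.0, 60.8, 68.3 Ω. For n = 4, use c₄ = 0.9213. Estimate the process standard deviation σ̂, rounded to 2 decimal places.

67.64

s̄ = (49.3 + 79.0 + 65.6 + 54.7 + 70.0 + 50.8 + 45.3 + 75.1 + 61.5 + 47.4 + 72.6 + 72.0 + 60.8 + 68.3) / 14 = 62.3143
σ̂ = s̄ / c₄ = 62.3143 / 0.9213 = 67.6373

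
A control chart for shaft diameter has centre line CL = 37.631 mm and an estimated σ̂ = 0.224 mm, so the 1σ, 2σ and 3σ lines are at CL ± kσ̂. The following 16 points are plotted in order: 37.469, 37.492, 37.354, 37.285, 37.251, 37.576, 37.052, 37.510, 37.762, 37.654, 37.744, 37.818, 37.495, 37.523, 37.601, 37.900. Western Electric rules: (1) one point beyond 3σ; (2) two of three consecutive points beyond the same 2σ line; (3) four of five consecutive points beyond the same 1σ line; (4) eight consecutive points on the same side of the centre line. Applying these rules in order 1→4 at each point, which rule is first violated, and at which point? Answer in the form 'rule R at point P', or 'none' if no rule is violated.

rule 3 at point 7

Zone of each point (C = within 1σ̂, B = 1σ̂–2σ̂, A = 2σ̂–3σ̂, * = beyond 3σ̂; sign = side of CL): 1:-C, 2:-C, 3:-B, 4:-B, 5:-B, 6:-C, 7:-A, 8:-C, 9:+C, 10:+C, 11:+C, 12:+C, 13:-C, 14:-C, 15:-C, 16:+B
Rule 3 (four of five consecutive points beyond the same 1σ limit) is satisfied at point 7.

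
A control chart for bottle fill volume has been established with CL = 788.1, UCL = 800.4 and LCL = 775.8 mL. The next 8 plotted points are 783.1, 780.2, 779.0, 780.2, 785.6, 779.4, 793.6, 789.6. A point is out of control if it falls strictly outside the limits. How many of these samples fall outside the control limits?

All 8 points lie within [775.8, 800.4].

0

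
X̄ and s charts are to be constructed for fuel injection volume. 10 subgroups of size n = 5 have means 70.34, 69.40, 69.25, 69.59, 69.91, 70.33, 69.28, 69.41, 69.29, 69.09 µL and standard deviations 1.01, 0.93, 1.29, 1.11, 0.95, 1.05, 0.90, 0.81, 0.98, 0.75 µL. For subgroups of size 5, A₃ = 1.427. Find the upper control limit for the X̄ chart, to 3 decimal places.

70.985

X̄̄ = (70.34 + 69.40 + 69.25 + 69.59 + 69.91 + 70.33 + 69.28 + 69.41 + 69.29 + 69.09) / 10 = 69.5890
s̄ = (1.01 + 0.93 + 1.29 + 1.11 + 0.95 + 1.05 + 0.90 + 0.81 + 0.98 + 0.75) / 10 = 0.9780
UCL = X̄̄ + A₃·s̄ = 69.5890 + 1.427 × 0.9780 = 70.9846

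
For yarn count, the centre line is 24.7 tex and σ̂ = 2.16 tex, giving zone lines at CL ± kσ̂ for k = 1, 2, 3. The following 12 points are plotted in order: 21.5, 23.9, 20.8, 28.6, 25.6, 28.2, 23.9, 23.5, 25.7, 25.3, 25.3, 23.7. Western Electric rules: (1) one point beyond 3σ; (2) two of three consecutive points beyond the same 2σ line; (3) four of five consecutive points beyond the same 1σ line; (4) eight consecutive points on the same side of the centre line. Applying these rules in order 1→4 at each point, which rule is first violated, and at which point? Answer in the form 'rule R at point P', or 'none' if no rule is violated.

none

Zone of each point (C = within 1σ̂, B = 1σ̂–2σ̂, A = 2σ̂–3σ̂, * = beyond 3σ̂; sign = side of CL): 1:-B, 2:-C, 3:-B, 4:+B, 5:+C, 6:+B, 7:-C, 8:-C, 9:+C, 10:+C, 11:+C, 12:-C
No rule fires across all 12 points.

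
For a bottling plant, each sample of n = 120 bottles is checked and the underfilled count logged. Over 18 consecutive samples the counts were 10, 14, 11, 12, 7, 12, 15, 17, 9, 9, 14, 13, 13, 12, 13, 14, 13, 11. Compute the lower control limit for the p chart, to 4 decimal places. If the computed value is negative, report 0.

0.0187

p̄ = Σdᵢ / (k·n) = 219 / (18 × 120) = 0.10139
LCL = p̄ − 3·√(p̄(1−p̄)/n) = 0.10139 − 3 × 0.02755 = 0.01873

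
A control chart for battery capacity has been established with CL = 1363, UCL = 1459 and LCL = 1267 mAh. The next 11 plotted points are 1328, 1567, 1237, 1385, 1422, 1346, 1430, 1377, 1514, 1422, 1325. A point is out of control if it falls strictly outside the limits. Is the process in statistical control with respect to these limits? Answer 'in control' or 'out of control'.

Compare each point to [1267, 1459]: sample 2 = 1567 > UCL; sample 3 = 1237 < LCL; sample 9 = 1514 > UCL.

out of control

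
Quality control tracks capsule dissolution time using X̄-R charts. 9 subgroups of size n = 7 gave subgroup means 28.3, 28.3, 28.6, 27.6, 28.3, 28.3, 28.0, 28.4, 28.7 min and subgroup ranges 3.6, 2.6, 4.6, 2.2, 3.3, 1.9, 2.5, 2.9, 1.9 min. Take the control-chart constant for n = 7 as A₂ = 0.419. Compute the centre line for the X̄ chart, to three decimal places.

X̄̄ = (28.3 + 28.3 + 28.6 + 27.6 + 28.3 + 28.3 + 28.0 + 28.4 + 28.7) / 9 = 254.5000 / 9 = 28.2778
CL = X̄̄ = 28.2778

28.278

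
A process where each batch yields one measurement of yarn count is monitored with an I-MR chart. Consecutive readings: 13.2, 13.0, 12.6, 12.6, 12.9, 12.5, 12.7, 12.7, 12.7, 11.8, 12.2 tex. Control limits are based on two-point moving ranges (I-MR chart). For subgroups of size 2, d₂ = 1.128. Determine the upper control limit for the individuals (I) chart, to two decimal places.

X̄ = (13.2 + 13.0 + 12.6 + 12.6 + 12.9 + 12.5 + 12.7 + 12.7 + 12.7 + 11.8 + 12.2) / 11 = 12.6273
Moving ranges: 0.2, 0.4, 0.0, 0.3, 0.4, 0.2, 0.0, 0.0, 0.9, 0.4; M̄R̄ = 2.8000 / 10 = 0.2800
UCL = X̄ + 3·M̄R̄/d₂ = 12.6273 + 3 × 0.2800 / 1.128 = 13.3720

13.37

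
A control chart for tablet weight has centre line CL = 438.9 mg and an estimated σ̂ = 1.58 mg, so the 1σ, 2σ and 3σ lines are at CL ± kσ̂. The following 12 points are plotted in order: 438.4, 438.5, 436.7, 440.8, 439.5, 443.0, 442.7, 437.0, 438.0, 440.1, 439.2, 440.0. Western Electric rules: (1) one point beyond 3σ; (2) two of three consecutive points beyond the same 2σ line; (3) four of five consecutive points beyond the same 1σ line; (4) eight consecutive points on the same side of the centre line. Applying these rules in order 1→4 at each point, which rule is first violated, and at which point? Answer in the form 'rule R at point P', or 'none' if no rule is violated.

rule 2 at point 7

Zone of each point (C = within 1σ̂, B = 1σ̂–2σ̂, A = 2σ̂–3σ̂, * = beyond 3σ̂; sign = side of CL): 1:-C, 2:-C, 3:-B, 4:+B, 5:+C, 6:+A, 7:+A, 8:-B, 9:-C, 10:+C, 11:+C, 12:+C
Rule 2 (two of three consecutive points beyond the same 2σ limit) is satisfied at point 7.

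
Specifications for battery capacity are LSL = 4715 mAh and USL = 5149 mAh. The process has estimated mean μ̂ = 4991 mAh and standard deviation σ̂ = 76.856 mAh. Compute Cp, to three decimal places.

0.941

Cp = (USL − LSL) / (6σ̂) = (5149 − 4715) / (6 × 76.856) = 434.0000 / 461.1360 = 0.9412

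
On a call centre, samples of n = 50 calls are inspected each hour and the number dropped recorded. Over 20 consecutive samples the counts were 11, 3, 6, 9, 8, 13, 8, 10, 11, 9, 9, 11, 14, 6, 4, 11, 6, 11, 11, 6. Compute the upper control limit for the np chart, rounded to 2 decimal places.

p̄ = Σdᵢ / (k·n) = 177 / (20 × 50) = 0.17700
UCL = np̄ + 3·√(np̄(1−p̄)) = 8.8500 + 3 × √(8.8500×0.82300) = 8.8500 + 3 × 2.6988 = 16.9464

16.95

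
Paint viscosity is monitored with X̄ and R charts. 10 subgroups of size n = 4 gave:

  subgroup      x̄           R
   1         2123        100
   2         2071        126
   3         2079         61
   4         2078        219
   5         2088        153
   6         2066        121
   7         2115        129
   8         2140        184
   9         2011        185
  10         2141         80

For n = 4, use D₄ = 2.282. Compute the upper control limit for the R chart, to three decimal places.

309.896

R̄ = (100 + 126 + 61 + 219 + 153 + 121 + 129 + 184 + 185 + 80) / 10 = 1358.0000 / 10 = 135.8000
UCL_R = D₄·R̄ = 2.282 × 135.8000 = 309.8956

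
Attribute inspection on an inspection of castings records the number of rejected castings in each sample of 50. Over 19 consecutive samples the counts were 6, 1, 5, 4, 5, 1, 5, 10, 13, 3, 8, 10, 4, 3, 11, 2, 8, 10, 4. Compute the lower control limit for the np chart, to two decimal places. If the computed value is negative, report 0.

p̄ = Σdᵢ / (k·n) = 113 / (19 × 50) = 0.11895
LCL = np̄ − 3·√(np̄(1−p̄)) = 5.9474 − 3 × 2.2891 = -0.9199 → 0 (negative, so LCL = 0)

0.00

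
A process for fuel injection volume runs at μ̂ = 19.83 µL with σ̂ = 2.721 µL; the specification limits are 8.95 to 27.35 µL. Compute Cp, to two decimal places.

1.13

Cp = (USL − LSL) / (6σ̂) = (27.35 − 8.95) / (6 × 2.721) = 18.4000 / 16.3260 = 1.1270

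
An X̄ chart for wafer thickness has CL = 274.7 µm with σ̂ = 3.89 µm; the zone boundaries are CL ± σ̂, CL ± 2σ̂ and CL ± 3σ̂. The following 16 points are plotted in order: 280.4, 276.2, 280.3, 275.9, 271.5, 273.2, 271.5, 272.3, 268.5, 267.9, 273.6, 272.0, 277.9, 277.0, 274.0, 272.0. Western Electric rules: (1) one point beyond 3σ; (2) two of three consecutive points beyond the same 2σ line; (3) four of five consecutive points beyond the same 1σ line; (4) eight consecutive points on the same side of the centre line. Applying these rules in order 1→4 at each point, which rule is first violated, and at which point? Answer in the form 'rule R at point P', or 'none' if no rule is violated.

Zone of each point (C = within 1σ̂, B = 1σ̂–2σ̂, A = 2σ̂–3σ̂, * = beyond 3σ̂; sign = side of CL): 1:+B, 2:+C, 3:+B, 4:+C, 5:-C, 6:-C, 7:-C, 8:-C, 9:-B, 10:-B, 11:-C, 12:-C, 13:+C, 14:+C, 15:-C, 16:-C
Rule 4 (eight consecutive points on the same side of the centre line) is satisfied at point 12.

rule 4 at point 12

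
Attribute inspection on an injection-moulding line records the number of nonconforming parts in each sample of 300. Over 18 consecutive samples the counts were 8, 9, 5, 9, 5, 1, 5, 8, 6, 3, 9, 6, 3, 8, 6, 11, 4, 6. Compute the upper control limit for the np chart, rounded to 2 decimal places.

13.63

p̄ = Σdᵢ / (k·n) = 112 / (18 × 300) = 0.02074
UCL = np̄ + 3·√(np̄(1−p̄)) = 6.2222 + 3 × √(6.2222×0.97926) = 6.2222 + 3 × 2.4684 = 13.6275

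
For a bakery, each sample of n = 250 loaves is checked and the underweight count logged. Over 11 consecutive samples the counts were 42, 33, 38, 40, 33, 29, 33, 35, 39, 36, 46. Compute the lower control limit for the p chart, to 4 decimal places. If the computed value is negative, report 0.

p̄ = Σdᵢ / (k·n) = 404 / (11 × 250) = 0.14691
LCL = p̄ − 3·√(p̄(1−p̄)/n) = 0.14691 − 3 × 0.02239 = 0.07974

0.0797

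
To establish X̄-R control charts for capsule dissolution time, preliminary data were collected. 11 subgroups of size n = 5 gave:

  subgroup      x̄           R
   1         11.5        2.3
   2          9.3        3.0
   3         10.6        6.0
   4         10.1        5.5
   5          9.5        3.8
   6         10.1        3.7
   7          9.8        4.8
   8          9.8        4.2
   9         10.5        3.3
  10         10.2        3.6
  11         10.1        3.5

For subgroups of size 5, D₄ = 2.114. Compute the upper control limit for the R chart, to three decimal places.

8.398

R̄ = (2.3 + 3.0 + 6.0 + 5.5 + 3.8 + 3.7 + 4.8 + 4.2 + 3.3 + 3.6 + 3.5) / 11 = 43.7000 / 11 = 3.9727
UCL_R = D₄·R̄ = 2.114 × 3.9727 = 8.3983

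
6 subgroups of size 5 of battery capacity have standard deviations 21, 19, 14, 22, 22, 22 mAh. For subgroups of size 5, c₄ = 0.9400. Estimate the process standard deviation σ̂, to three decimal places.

21.277

s̄ = (21 + 19 + 14 + 22 + 22 + 22) / 6 = 20.0000
σ̂ = s̄ / c₄ = 20.0000 / 0.9400 = 21.2766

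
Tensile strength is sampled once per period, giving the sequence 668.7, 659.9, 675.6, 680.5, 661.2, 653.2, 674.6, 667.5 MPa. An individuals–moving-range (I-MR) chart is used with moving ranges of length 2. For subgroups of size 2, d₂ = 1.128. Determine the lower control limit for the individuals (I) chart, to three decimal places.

635.279

X̄ = (668.7 + 659.9 + 675.6 + 680.5 + 661.2 + 653.2 + 674.6 + 667.5) / 8 = 667.6500
Moving ranges: 8.8, 15.7, 4.9, 19.3, 8.0, 21.4, 7.1; M̄R̄ = 85.2000 / 7 = 12.1714
LCL = X̄ − 3·M̄R̄/d₂ = 667.6500 − 3 × 12.1714 / 1.128 = 635.2792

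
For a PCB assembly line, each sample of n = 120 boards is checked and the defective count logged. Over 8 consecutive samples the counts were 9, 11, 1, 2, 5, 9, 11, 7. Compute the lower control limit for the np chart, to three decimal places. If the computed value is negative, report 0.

0.000

p̄ = Σdᵢ / (k·n) = 55 / (8 × 120) = 0.05729
LCL = np̄ − 3·√(np̄(1−p̄)) = 6.8750 − 3 × 2.5458 = -0.7624 → 0 (negative, so LCL = 0)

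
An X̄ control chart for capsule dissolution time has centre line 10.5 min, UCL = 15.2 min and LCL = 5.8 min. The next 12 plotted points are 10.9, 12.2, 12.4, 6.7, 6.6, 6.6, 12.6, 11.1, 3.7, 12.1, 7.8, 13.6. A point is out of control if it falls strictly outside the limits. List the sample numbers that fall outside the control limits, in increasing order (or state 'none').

Compare each point to [5.8, 15.2]: sample 9 = 3.7 < LCL.

9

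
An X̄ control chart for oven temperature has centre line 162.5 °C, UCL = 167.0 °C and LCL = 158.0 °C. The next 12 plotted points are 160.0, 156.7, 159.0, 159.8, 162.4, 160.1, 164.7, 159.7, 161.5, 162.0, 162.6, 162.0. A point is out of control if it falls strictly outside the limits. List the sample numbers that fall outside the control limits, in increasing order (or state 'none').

2

Compare each point to [158.0, 167.0]: sample 2 = 156.7 < LCL.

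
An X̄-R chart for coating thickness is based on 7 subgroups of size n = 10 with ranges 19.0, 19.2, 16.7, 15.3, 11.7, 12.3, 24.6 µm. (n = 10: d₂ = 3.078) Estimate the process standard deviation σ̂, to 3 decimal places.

R̄ = (19.0 + 19.2 + 16.7 + 15.3 + 11.7 + 12.3 + 24.6) / 7 = 16.9714
σ̂ = R̄ / d₂ = 16.9714 / 3.078 = 5.5138

5.514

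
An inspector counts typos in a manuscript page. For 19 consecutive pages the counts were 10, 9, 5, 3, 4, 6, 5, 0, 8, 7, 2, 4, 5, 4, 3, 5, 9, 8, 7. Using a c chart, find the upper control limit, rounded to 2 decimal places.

12.49

c̄ = (10 + 9 + 5 + 3 + 4 + 6 + 5 + 0 + 8 + 7 + 2 + 4 + 5 + 4 + 3 + 5 + 9 + 8 + 7) / 19 = 104 / 19 = 5.4737
UCL = c̄ + 3√c̄ = 5.4737 + 3 × √5.4737 = 5.4737 + 3 × 2.3396 = 12.4925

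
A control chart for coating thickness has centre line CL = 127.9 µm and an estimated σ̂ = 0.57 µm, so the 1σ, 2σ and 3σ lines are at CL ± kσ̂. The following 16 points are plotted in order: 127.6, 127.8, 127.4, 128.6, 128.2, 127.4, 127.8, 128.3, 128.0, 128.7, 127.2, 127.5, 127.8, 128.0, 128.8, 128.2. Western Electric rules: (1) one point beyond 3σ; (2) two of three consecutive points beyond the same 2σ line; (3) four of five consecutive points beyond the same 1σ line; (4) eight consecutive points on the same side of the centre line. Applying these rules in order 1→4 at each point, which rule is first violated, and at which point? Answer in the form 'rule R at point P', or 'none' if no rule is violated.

none

Zone of each point (C = within 1σ̂, B = 1σ̂–2σ̂, A = 2σ̂–3σ̂, * = beyond 3σ̂; sign = side of CL): 1:-C, 2:-C, 3:-C, 4:+B, 5:+C, 6:-C, 7:-C, 8:+C, 9:+C, 10:+B, 11:-B, 12:-C, 13:-C, 14:+C, 15:+B, 16:+C
No rule fires across all 16 points.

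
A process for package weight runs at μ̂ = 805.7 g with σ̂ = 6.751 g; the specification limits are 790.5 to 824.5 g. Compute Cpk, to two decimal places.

Cpu = (USL − μ̂) / (3σ̂) = (824.5 − 805.7) / (3 × 6.751) = 0.9283; Cpl = (μ̂ − LSL) / (3σ̂) = (805.7 − 790.5) / (3 × 6.751) = 0.7505; Cpk = min(Cpu, Cpl) = 0.7505

0.75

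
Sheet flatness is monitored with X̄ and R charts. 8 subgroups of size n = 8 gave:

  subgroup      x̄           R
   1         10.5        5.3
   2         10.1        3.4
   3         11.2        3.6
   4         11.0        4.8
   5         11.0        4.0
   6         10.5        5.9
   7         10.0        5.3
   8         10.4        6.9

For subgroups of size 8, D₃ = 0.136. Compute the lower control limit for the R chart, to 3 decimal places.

R̄ = (5.3 + 3.4 + 3.6 + 4.8 + 4.0 + 5.9 + 5.3 + 6.9) / 8 = 39.2000 / 8 = 4.9000
LCL_R = D₃·R̄ = 0.136 × 4.9000 = 0.6664

0.666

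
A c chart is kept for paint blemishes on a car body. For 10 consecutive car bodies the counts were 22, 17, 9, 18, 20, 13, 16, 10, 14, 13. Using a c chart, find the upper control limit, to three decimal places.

26.896

c̄ = (22 + 17 + 9 + 18 + 20 + 13 + 16 + 10 + 14 + 13) / 10 = 152 / 10 = 15.2000
UCL = c̄ + 3√c̄ = 15.2000 + 3 × √15.2000 = 15.2000 + 3 × 3.8987 = 26.8962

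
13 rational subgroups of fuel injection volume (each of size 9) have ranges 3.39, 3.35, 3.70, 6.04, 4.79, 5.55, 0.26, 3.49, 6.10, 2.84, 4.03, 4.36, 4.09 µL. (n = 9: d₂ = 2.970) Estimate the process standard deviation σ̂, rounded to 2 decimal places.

1.35

R̄ = (3.39 + 3.35 + 3.70 + 6.04 + 4.79 + 5.55 + 0.26 + 3.49 + 6.10 + 2.84 + 4.03 + 4.36 + 4.09) / 13 = 3.9992
σ̂ = R̄ / d₂ = 3.9992 / 2.970 = 1.3465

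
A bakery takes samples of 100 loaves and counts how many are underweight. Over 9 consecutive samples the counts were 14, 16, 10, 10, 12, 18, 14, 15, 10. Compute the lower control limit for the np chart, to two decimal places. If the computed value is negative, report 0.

p̄ = Σdᵢ / (k·n) = 119 / (9 × 100) = 0.13222
LCL = np̄ − 3·√(np̄(1−p̄)) = 13.2222 − 3 × 3.3873 = 3.0603

3.06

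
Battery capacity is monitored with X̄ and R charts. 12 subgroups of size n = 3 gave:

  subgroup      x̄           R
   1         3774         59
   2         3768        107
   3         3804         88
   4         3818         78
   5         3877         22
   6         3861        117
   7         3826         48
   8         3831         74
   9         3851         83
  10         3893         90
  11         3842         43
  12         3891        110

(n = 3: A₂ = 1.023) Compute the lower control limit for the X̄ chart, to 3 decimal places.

3757.989

X̄̄ = (3774 + 3768 + 3804 + 3818 + 3877 + 3861 + 3826 + 3831 + 3851 + 3893 + 3842 + 3891) / 12 = 46036.0000 / 12 = 3836.3333
R̄ = (59 + 107 + 88 + 78 + 22 + 117 + 48 + 74 + 83 + 90 + 43 + 110) / 12 = 919.0000 / 12 = 76.5833
LCL = X̄̄ − A₂·R̄ = 3836.3333 − 1.023 × 76.5833 = 3757.9886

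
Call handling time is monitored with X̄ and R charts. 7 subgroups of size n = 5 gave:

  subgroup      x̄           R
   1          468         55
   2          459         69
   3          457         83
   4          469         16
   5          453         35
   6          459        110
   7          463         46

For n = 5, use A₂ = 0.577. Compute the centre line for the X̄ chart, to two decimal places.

X̄̄ = (468 + 459 + 457 + 469 + 453 + 459 + 463) / 7 = 3228.0000 / 7 = 461.1429
CL = X̄̄ = 461.1429

461.14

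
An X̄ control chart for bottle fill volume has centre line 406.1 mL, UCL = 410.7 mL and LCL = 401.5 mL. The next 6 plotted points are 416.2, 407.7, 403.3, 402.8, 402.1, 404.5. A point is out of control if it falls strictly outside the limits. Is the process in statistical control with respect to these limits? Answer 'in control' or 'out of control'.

Compare each point to [401.5, 410.7]: sample 1 = 416.2 > UCL.

out of control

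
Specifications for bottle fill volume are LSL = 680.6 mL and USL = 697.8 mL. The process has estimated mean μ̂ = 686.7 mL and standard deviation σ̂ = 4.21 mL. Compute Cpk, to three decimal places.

Cpu = (USL − μ̂) / (3σ̂) = (697.8 − 686.7) / (3 × 4.21) = 0.8789; Cpl = (μ̂ − LSL) / (3σ̂) = (686.7 − 680.6) / (3 × 4.21) = 0.4830; Cpk = min(Cpu, Cpl) = 0.4830

0.483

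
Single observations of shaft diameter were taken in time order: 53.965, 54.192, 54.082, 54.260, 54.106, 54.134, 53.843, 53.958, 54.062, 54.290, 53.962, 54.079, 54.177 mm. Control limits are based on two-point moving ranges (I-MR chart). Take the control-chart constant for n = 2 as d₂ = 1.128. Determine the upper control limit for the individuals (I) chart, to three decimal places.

X̄ = (53.965 + 54.192 + 54.082 + 54.260 + 54.106 + 54.134 + 53.843 + 53.958 + 54.062 + 54.290 + 53.962 + 54.079 + 54.177) / 13 = 54.0854
Moving ranges: 0.227, 0.110, 0.178, 0.154, 0.028, 0.291, 0.115, 0.104, 0.228, 0.328, 0.117, 0.098; M̄R̄ = 1.9780 / 12 = 0.1648
UCL = X̄ + 3·M̄R̄/d₂ = 54.0854 + 3 × 0.1648 / 1.128 = 54.5238

54.524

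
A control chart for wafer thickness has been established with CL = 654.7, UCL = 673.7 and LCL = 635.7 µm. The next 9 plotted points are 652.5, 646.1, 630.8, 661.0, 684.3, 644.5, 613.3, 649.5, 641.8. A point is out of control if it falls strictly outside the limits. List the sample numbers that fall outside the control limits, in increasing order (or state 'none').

Compare each point to [635.7, 673.7]: sample 3 = 630.8 < LCL; sample 5 = 684.3 > UCL; sample 7 = 613.3 < LCL.

3, 5, 7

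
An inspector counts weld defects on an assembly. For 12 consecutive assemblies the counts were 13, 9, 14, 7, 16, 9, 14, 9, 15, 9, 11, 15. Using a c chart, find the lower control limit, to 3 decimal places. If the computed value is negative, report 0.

1.467

c̄ = (13 + 9 + 14 + 7 + 16 + 9 + 14 + 9 + 15 + 9 + 11 + 15) / 12 = 141 / 12 = 11.7500
LCL = c̄ − 3√c̄ = 11.7500 − 3 × 3.4278 = 1.4665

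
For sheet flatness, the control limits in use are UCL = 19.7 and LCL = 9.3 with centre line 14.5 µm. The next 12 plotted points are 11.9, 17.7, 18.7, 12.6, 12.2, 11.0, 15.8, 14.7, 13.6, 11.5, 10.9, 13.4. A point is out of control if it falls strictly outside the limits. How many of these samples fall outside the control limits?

0

All 12 points lie within [9.3, 19.7].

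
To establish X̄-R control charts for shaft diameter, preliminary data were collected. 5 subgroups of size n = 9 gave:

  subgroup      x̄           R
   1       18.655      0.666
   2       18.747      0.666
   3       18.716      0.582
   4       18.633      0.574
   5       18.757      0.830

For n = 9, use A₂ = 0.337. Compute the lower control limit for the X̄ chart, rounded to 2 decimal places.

18.48

X̄̄ = (18.655 + 18.747 + 18.716 + 18.633 + 18.757) / 5 = 93.5080 / 5 = 18.7016
R̄ = (0.666 + 0.666 + 0.582 + 0.574 + 0.830) / 5 = 3.3180 / 5 = 0.6636
LCL = X̄̄ − A₂·R̄ = 18.7016 − 0.337 × 0.6636 = 18.4780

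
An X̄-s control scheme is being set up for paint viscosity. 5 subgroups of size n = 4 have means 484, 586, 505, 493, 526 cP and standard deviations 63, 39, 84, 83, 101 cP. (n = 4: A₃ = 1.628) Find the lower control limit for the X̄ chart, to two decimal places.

X̄̄ = (484 + 586 + 505 + 493 + 526) / 5 = 518.8000
s̄ = (63 + 39 + 84 + 83 + 101) / 5 = 74.0000
LCL = X̄̄ − A₃·s̄ = 518.8000 − 1.628 × 74.0000 = 398.3280

398.33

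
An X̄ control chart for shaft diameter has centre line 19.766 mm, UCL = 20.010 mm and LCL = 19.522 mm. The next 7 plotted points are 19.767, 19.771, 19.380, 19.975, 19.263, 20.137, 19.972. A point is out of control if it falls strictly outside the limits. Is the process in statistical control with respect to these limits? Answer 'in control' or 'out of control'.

Compare each point to [19.522, 20.010]: sample 3 = 19.380 < LCL; sample 5 = 19.263 < LCL; sample 6 = 20.137 > UCL.

out of control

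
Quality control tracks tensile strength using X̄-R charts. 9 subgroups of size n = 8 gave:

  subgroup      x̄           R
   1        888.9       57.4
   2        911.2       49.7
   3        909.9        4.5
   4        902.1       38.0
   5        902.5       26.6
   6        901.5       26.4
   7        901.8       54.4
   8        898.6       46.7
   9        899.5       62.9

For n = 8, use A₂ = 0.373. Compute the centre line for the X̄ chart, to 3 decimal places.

X̄̄ = (888.9 + 911.2 + 909.9 + 902.1 + 902.5 + 901.5 + 901.8 + 898.6 + 899.5) / 9 = 8116.0000 / 9 = 901.7778
CL = X̄̄ = 901.7778

901.778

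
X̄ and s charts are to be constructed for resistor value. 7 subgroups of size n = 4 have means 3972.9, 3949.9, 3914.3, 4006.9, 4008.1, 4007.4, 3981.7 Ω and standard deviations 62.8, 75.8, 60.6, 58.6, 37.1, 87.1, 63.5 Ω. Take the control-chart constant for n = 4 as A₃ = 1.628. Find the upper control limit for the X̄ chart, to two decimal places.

X̄̄ = (3972.9 + 3949.9 + 3914.3 + 4006.9 + 4008.1 + 4007.4 + 3981.7) / 7 = 3977.3143
s̄ = (62.8 + 75.8 + 60.6 + 58.6 + 37.1 + 87.1 + 63.5) / 7 = 63.6429
UCL = X̄̄ + A₃·s̄ = 3977.3143 + 1.628 × 63.6429 = 4080.9249

4080.92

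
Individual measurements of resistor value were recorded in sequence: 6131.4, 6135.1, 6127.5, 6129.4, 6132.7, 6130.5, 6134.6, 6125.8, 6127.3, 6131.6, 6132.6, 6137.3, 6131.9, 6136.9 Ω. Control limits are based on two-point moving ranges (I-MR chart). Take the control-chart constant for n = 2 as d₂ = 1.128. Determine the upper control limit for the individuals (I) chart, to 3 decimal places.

6142.702

X̄ = (6131.4 + 6135.1 + 6127.5 + 6129.4 + 6132.7 + 6130.5 + 6134.6 + 6125.8 + 6127.3 + 6131.6 + 6132.6 + 6137.3 + 6131.9 + 6136.9) / 14 = 6131.7571
Moving ranges: 3.7, 7.6, 1.9, 3.3, 2.2, 4.1, 8.8, 1.5, 4.3, 1.0, 4.7, 5.4, 5.0; M̄R̄ = 53.5000 / 13 = 4.1154
UCL = X̄ + 3·M̄R̄/d₂ = 6131.7571 + 3 × 4.1154 / 1.128 = 6142.7023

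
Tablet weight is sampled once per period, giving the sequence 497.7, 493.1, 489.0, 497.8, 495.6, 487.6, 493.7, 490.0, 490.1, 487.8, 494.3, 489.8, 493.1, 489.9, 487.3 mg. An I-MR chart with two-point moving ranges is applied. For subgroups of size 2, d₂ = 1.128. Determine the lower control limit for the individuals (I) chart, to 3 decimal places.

X̄ = (497.7 + 493.1 + 489.0 + 497.8 + 495.6 + 487.6 + 493.7 + 490.0 + 490.1 + 487.8 + 494.3 + 489.8 + 493.1 + 489.9 + 487.3) / 15 = 491.7867
Moving ranges: 4.6, 4.1, 8.8, 2.2, 8.0, 6.1, 3.7, 0.1, 2.3, 6.5, 4.5, 3.3, 3.2, 2.6; M̄R̄ = 60.0000 / 14 = 4.2857
LCL = X̄ − 3·M̄R̄/d₂ = 491.7867 − 3 × 4.2857 / 1.128 = 480.3885

480.388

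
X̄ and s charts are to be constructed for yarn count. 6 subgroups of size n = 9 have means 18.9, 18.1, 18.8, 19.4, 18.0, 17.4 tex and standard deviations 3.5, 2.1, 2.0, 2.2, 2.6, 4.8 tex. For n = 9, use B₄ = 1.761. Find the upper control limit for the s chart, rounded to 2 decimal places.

s̄ = (3.5 + 2.1 + 2.0 + 2.2 + 2.6 + 4.8) / 6 = 2.8667
UCL_s = B₄·s̄ = 1.761 × 2.8667 = 5.0482

5.05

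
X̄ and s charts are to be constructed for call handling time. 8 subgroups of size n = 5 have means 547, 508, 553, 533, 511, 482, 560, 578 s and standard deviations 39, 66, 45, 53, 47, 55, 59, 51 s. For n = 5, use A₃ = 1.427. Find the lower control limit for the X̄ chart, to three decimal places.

459.974

X̄̄ = (547 + 508 + 553 + 533 + 511 + 482 + 560 + 578) / 8 = 534.0000
s̄ = (39 + 66 + 45 + 53 + 47 + 55 + 59 + 51) / 8 = 51.8750
LCL = X̄̄ − A₃·s̄ = 534.0000 − 1.427 × 51.8750 = 459.9744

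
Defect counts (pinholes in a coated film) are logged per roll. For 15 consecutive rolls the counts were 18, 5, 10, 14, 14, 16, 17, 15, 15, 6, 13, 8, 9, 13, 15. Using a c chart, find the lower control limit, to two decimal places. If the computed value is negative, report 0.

1.91

c̄ = (18 + 5 + 10 + 14 + 14 + 16 + 17 + 15 + 15 + 6 + 13 + 8 + 9 + 13 + 15) / 15 = 188 / 15 = 12.5333
LCL = c̄ − 3√c̄ = 12.5333 − 3 × 3.5402 = 1.9126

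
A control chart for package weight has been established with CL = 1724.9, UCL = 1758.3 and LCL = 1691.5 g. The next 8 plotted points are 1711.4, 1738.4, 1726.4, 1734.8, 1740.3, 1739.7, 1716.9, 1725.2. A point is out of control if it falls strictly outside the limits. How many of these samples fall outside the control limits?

All 8 points lie within [1691.5, 1758.3].

0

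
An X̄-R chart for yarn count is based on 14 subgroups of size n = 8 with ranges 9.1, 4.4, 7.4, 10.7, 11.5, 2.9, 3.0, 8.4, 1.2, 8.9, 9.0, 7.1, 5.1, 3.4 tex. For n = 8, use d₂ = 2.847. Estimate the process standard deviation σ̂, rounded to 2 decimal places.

2.31

R̄ = (9.1 + 4.4 + 7.4 + 10.7 + 11.5 + 2.9 + 3.0 + 8.4 + 1.2 + 8.9 + 9.0 + 7.1 + 5.1 + 3.4) / 14 = 6.5786
σ̂ = R̄ / d₂ = 6.5786 / 2.847 = 2.3107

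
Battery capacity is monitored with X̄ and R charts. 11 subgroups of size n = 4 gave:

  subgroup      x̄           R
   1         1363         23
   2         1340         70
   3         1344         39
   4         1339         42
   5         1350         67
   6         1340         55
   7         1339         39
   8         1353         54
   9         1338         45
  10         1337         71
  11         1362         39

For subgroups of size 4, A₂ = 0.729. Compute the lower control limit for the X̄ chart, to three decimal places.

X̄̄ = (1363 + 1340 + 1344 + 1339 + 1350 + 1340 + 1339 + 1353 + 1338 + 1337 + 1362) / 11 = 14805.0000 / 11 = 1345.9091
R̄ = (23 + 70 + 39 + 42 + 67 + 55 + 39 + 54 + 45 + 71 + 39) / 11 = 544.0000 / 11 = 49.4545
LCL = X̄̄ − A₂·R̄ = 1345.9091 − 0.729 × 49.4545 = 1309.8567

1309.857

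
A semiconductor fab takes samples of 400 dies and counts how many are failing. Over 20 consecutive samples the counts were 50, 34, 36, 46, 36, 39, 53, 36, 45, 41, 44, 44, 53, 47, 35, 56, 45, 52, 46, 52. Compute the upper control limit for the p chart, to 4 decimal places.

p̄ = Σdᵢ / (k·n) = 890 / (20 × 400) = 0.11125
UCL = p̄ + 3·√(p̄(1−p̄)/n) = 0.11125 + 3 × √(0.11125×0.88875/400) = 0.11125 + 3 × 0.01572 = 0.15842

0.1584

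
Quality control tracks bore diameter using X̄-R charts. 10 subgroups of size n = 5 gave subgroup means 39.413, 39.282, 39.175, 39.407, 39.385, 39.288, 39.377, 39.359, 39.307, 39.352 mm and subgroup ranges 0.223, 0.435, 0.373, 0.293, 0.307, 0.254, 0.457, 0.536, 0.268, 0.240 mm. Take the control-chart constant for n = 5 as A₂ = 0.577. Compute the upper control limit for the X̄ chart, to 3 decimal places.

X̄̄ = (39.413 + 39.282 + 39.175 + 39.407 + 39.385 + 39.288 + 39.377 + 39.359 + 39.307 + 39.352) / 10 = 393.3450 / 10 = 39.3345
R̄ = (0.223 + 0.435 + 0.373 + 0.293 + 0.307 + 0.254 + 0.457 + 0.536 + 0.268 + 0.240) / 10 = 3.3860 / 10 = 0.3386
UCL = X̄̄ + A₂·R̄ = 39.3345 + 0.577 × 0.3386 = 39.5299

39.530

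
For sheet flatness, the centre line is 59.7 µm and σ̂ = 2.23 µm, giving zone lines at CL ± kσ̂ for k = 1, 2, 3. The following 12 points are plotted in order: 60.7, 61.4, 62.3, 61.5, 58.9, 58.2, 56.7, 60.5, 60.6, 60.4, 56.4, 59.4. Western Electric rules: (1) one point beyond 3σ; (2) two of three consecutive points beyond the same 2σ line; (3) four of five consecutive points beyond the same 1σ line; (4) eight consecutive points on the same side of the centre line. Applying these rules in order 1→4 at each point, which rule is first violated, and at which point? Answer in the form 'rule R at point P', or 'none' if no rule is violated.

Zone of each point (C = within 1σ̂, B = 1σ̂–2σ̂, A = 2σ̂–3σ̂, * = beyond 3σ̂; sign = side of CL): 1:+C, 2:+C, 3:+B, 4:+C, 5:-C, 6:-C, 7:-B, 8:+C, 9:+C, 10:+C, 11:-B, 12:-C
No rule fires across all 12 points.

none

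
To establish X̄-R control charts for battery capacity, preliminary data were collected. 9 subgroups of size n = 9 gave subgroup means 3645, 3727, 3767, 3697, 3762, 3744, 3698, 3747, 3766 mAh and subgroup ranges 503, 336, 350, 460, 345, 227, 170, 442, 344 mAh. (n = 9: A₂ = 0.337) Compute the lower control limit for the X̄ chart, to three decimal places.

3609.150

X̄̄ = (3645 + 3727 + 3767 + 3697 + 3762 + 3744 + 3698 + 3747 + 3766) / 9 = 33553.0000 / 9 = 3728.1111
R̄ = (503 + 336 + 350 + 460 + 345 + 227 + 170 + 442 + 344) / 9 = 3177.0000 / 9 = 353.0000
LCL = X̄̄ − A₂·R̄ = 3728.1111 − 0.337 × 353.0000 = 3609.1501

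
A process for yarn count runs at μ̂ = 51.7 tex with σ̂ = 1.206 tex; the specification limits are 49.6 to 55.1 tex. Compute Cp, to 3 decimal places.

Cp = (USL − LSL) / (6σ̂) = (55.1 − 49.6) / (6 × 1.206) = 5.5000 / 7.2360 = 0.7601

0.760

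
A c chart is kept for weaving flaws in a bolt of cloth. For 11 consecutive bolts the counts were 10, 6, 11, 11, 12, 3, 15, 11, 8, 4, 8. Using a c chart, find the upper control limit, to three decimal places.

18.000

c̄ = (10 + 6 + 11 + 11 + 12 + 3 + 15 + 11 + 8 + 4 + 8) / 11 = 99 / 11 = 9.0000
UCL = c̄ + 3√c̄ = 9.0000 + 3 × √9.0000 = 9.0000 + 3 × 3.0000 = 18.0000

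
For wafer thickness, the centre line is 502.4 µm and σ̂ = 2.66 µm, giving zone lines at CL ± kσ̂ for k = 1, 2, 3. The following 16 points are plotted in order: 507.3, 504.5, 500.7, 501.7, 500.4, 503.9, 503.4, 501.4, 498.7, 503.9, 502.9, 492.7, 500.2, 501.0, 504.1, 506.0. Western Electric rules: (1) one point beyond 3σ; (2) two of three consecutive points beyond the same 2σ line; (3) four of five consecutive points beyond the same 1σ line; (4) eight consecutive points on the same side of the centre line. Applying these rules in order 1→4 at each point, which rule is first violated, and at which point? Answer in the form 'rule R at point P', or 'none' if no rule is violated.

Zone of each point (C = within 1σ̂, B = 1σ̂–2σ̂, A = 2σ̂–3σ̂, * = beyond 3σ̂; sign = side of CL): 1:+B, 2:+C, 3:-C, 4:-C, 5:-C, 6:+C, 7:+C, 8:-C, 9:-B, 10:+C, 11:+C, 12:-*, 13:-C, 14:-C, 15:+C, 16:+B
Rule 1 (one point beyond the 3σ limits) is satisfied at point 12.

rule 1 at point 12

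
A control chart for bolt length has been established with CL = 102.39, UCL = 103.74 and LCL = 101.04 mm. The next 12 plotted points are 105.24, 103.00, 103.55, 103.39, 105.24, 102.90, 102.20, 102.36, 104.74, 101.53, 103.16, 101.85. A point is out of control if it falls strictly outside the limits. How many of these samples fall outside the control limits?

3

Compare each point to [101.04, 103.74]: sample 1 = 105.24 > UCL; sample 5 = 105.24 > UCL; sample 9 = 104.74 > UCL.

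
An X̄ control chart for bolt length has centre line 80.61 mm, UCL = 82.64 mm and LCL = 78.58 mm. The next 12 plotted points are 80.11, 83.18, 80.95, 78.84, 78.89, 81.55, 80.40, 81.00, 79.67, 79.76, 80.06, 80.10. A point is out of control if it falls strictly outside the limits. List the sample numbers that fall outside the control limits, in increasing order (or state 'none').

Compare each point to [78.58, 82.64]: sample 2 = 83.18 > UCL.

2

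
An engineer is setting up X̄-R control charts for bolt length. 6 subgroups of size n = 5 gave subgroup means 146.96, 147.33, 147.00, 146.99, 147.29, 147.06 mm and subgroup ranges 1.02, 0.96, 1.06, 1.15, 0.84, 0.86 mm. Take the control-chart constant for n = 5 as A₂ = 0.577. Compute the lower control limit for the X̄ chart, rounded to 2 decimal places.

X̄̄ = (146.96 + 147.33 + 147.00 + 146.99 + 147.29 + 147.06) / 6 = 882.6300 / 6 = 147.1050
R̄ = (1.02 + 0.96 + 1.06 + 1.15 + 0.84 + 0.86) / 6 = 5.8900 / 6 = 0.9817
LCL = X̄̄ − A₂·R̄ = 147.1050 − 0.577 × 0.9817 = 146.5386

146.54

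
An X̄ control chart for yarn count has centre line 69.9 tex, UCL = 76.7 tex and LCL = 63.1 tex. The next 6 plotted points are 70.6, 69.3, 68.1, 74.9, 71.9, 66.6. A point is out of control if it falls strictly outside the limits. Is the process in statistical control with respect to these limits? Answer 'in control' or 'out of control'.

All 6 points lie within [63.1, 76.7].

in control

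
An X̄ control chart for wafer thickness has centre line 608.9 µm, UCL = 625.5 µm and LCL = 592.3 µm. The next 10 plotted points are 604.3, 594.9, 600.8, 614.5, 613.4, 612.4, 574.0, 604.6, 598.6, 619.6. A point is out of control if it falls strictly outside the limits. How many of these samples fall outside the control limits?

1

Compare each point to [592.3, 625.5]: sample 7 = 574.0 < LCL.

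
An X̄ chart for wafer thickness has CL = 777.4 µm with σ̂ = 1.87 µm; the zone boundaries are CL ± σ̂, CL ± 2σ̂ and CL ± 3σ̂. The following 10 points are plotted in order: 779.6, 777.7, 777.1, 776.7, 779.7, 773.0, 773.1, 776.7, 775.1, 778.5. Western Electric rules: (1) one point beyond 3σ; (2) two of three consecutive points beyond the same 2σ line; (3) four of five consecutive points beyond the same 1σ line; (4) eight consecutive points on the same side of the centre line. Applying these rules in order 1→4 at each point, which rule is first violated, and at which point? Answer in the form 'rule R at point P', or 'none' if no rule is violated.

Zone of each point (C = within 1σ̂, B = 1σ̂–2σ̂, A = 2σ̂–3σ̂, * = beyond 3σ̂; sign = side of CL): 1:+B, 2:+C, 3:-C, 4:-C, 5:+B, 6:-A, 7:-A, 8:-C, 9:-B, 10:+C
Rule 2 (two of three consecutive points beyond the same 2σ limit) is satisfied at point 7.

rule 2 at point 7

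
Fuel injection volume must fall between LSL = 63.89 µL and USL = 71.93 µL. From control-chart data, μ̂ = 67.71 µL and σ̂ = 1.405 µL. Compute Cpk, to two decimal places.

0.91

Cpu = (USL − μ̂) / (3σ̂) = (71.93 − 67.71) / (3 × 1.405) = 1.0012; Cpl = (μ̂ − LSL) / (3σ̂) = (67.71 − 63.89) / (3 × 1.405) = 0.9063; Cpk = min(Cpu, Cpl) = 0.9063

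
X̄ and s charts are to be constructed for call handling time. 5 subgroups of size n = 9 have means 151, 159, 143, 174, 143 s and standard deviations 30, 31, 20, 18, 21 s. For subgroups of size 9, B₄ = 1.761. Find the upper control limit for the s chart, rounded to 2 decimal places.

s̄ = (30 + 31 + 20 + 18 + 21) / 5 = 24.0000
UCL_s = B₄·s̄ = 1.761 × 24.0000 = 42.2640

42.26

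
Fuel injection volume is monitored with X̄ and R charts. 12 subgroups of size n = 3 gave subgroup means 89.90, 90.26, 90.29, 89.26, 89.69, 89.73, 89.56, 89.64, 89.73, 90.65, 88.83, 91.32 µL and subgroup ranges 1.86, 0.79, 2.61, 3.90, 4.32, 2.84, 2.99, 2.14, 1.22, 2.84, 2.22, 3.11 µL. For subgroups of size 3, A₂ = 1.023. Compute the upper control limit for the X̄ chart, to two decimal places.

92.53

X̄̄ = (89.90 + 90.26 + 90.29 + 89.26 + 89.69 + 89.73 + 89.56 + 89.64 + 89.73 + 90.65 + 88.83 + 91.32) / 12 = 1078.8600 / 12 = 89.9050
R̄ = (1.86 + 0.79 + 2.61 + 3.90 + 4.32 + 2.84 + 2.99 + 2.14 + 1.22 + 2.84 + 2.22 + 3.11) / 12 = 30.8400 / 12 = 2.5700
UCL = X̄̄ + A₂·R̄ = 89.9050 + 1.023 × 2.5700 = 92.5341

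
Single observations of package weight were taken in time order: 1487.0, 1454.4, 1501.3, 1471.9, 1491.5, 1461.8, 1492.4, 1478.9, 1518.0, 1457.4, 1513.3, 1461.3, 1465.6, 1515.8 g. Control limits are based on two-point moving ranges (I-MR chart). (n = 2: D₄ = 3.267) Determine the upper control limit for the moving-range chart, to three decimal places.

116.707

Moving ranges: 32.6, 46.9, 29.4, 19.6, 29.7, 30.6, 13.5, 39.1, 60.6, 55.9, 52.0, 4.3, 50.2; M̄R̄ = 464.4000 / 13 = 35.7231
UCL_MR = D₄·M̄R̄ = 3.267 × 35.7231 = 116.7073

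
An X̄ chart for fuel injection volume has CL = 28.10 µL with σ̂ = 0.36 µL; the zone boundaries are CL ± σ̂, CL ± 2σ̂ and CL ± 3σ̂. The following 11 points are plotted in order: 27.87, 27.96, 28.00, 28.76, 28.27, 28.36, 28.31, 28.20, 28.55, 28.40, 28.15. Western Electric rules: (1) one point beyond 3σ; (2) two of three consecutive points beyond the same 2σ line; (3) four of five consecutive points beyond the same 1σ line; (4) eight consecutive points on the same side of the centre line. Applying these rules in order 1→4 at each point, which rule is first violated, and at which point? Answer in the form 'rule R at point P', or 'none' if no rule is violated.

rule 4 at point 11

Zone of each point (C = within 1σ̂, B = 1σ̂–2σ̂, A = 2σ̂–3σ̂, * = beyond 3σ̂; sign = side of CL): 1:-C, 2:-C, 3:-C, 4:+B, 5:+C, 6:+C, 7:+C, 8:+C, 9:+B, 10:+C, 11:+C
Rule 4 (eight consecutive points on the same side of the centre line) is satisfied at point 11.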